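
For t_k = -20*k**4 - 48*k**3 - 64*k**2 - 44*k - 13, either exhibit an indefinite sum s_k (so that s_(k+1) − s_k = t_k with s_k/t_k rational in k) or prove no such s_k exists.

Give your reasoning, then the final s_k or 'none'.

Ratio r(k) = (20*k**4 + 128*k**3 + 328*k**2 + 396*k + 189)/(20*k**4 + 48*k**3 + 64*k**2 + 44*k + 13).
Take A(k)=1, B(k)=1, C(k)=k**4 + 12*k**3/5 + 16*k**2/5 + 11*k/5 + 13/20.
Set up (1)·f(k+1) − (1)·f(k) − (k**4 + 12*k**3/5 + 16*k**2/5 + 11*k/5 + 13/20) = 0.
deg f ≤ 5 (via 0,0,4).
Solve for f: f(k) = k*(4*k**4 + 2*k**3 + 4*k**2 + 2*k + 1)/20 (degree 5 ≤ 5).
So s_k = (B(k−1)f/C)·t_k = (k*(4*k**4 + 2*k**3 + 4*k**2 + 2*k + 1)/(20*k**4 + 48*k**3 + 64*k**2 + 44*k + 13))·t_k = k*(-4*k**4 - 2*k**3 - 4*k**2 - 2*k - 1).
s_(k+1) − s_k = -20*k**4 - 48*k**3 - 64*k**2 - 44*k - 13 = t_k.

s_k = k*(-4*k**4 - 2*k**3 - 4*k**2 - 2*k - 1)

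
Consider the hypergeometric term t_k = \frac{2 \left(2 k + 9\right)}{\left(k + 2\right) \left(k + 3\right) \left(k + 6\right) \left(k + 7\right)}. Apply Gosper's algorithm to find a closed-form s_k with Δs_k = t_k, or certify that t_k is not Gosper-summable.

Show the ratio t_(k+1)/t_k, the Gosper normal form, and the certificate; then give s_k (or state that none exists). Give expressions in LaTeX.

s_k = \frac{k \left(k + 8\right)}{6 \left(k^{2} + 8 k + 12\right)}

The ratio is (k + 2)*(k + 6)*(2*k + 11)/((k + 4)*(k + 8)*(2*k + 9)).
Normal form (A,B,C) = (k + 2, k + 8, k**3 + 27*k**2/2 + 121*k/2 + 90).
Key eq: (k + 2)·f(k+1) = (k + 7)·f(k) + (k**3 + 27*k**2/2 + 121*k/2 + 90).
d = 5 from the (1,1,3) case.
Coefficient equations give f(k) = k*(k + 3)*(k + 4)*(k + 5)*(k + 8)/24.
R(k) = B(k−1)·f(k)/C(k) = k*(k + 3)*(k + 7)*(k + 8)/(12*(2*k + 9)); s_k = R·t_k = k*(k + 8)/(6*(k**2 + 8*k + 12)).
Verify: 2*(2*k + 9)/(k**4 + 18*k**3 + 113*k**2 + 288*k + 252) matches t_k.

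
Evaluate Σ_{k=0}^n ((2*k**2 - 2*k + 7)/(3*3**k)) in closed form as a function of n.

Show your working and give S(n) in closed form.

S(n) = (12*3**n - n**2 - 2*n - 5)/(3*3**n)

Compute t_(k+1)/t_k: get (2*k**2 + 2*k + 7)/(3*(2*k**2 - 2*k + 7)).
So A=1/3 and B=1, with C=k**2 - k + 7/2.
Key eq: (1/3)·f(k+1) = (1)·f(k) + (k**2 - k + 7/2).
d = 2 from the (0,0,2) case.
Solving with deg f ≤ 2: f(k) = -3*(k**2 + 4)/2.
Certificate R = B(k−1)f/C = -3*(k**2 + 4)/(2*k**2 - 2*k + 7) gives s_k = (-k**2 - 4)/3**k.
Verify: (2*k**2 - 2*k + 7)/(3*3**k) matches t_k.
s_(n+1) = 3**(-n - 1)*(-n**2 - 2*n - 5) and s_(0) = -4, so S(n) = (12*3**n - n**2 - 2*n - 5)/(3*3**n).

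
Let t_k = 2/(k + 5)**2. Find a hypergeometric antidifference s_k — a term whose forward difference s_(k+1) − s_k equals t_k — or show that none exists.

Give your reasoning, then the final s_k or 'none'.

t_(k+1)/t_k = (k + 5)**2/(k + 6)**2.
Normal form (A,B,C) = (k**2 + 10*k + 25, k**2 + 12*k + 36, 1).
Key eq: (k**2 + 10*k + 25)·f(k+1) = (k**2 + 10*k + 25)·f(k) + (1).
deg f ≤ 0 (via 2,2,0).
Put f(k) = c0: A·f(k+1) − B(k−1)·f(k) − C = -1; need -1 = 0 — inconsistent ⇒ no f, not summable.

none (Gosper's algorithm certifies no s_k)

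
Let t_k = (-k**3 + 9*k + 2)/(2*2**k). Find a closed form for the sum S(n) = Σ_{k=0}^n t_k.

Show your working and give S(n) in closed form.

S(n) = 2**(-n - 1)*(-2**(n + 2) + n**3 + 6*n**2 + 9*n + 6)

Ratio r(k) = (9*k - (k + 1)**3 + 11)/(2*(-k**3 + 9*k + 2)).
Gosper form: A/B · C(k+1)/C(k) with A=1/2, B=1, C=k**3 - 9*k - 2.
Set up (1/2)·f(k+1) − (1)·f(k) − (k**3 - 9*k - 2) = 0.
From deg A=0, deg B=0, deg C=3: d=3.
Solve for f: f(k) = -2*(k**3 + 3*k**2 + 2) (degree 3 ≤ 3).
Then R = B(k−1)f/C = -2*(k**3 + 3*k**2 + 2)/(k**3 - 9*k - 2), so s_k = R(k)·t_k = (k**3 + 3*k**2 + 2)/2**k.
Δs = (-k**3 + 9*k + 2)/(2*2**k), as required.
Evaluate: s_(n+1) = 2**(-n - 1)*(n**3 + 6*n**2 + 9*n + 6); subtract s_(0) = 2 ⇒ S(n) = 2**(-n - 1)*(-2**(n + 2) + n**3 + 6*n**2 + 9*n + 6).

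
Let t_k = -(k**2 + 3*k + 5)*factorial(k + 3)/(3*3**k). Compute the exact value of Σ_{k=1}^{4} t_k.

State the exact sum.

Σ = -8816/9

The ratio is (k + 4)*(3*k + (k + 1)**2 + 8)/(3*(k**2 + 3*k + 5)).
Take A(k)=k/3 + 4/3, B(k)=1, C(k)=k**2 + 3*k + 5.
Need (k/3 + 4/3)·f(k+1) − (1)·f(k) = k**2 + 3*k + 5.
From deg A=1, deg B=0, deg C=2: d=1.
Solve for f: f(k) = 3*(k + 1) (degree 1 ≤ 1).
Get s_k = R·t_k = -(k + 1)*factorial(k + 3)/3**k with R(k) = B(k−1)f(k)/C(k) = 3*(k + 1)/(k**2 + 3*k + 5).
Check: Δs_k = -(k**2 + 3*k + 5)*factorial(k + 3)/(3*3**k). ✓
Sum = s_(5) − s_(1); s_(5) = -8960/9, s_(1) = -16 ⇒ -8816/9.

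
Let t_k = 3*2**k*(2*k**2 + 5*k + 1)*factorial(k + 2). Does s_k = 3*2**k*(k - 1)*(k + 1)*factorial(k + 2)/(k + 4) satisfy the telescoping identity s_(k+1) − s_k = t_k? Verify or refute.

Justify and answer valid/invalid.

s_(k+1) = 6*2**k*k*(k + 2)*factorial(k + 3)/(k + 5)
s_(k+1) − s_k = 3*2**k*(k**2 + 4*k + 5)*(2*k**2 + 9*k + 1)*factorial(k + 2)/((k + 4)*(k + 5))
(s_(k+1) − s_k) − t_k = -9*2**k*(2*k**3 + 13*k**2 + 20*k + 5)*factorial(k + 2)/((k + 4)*(k + 5))

Invalid: residual -9*2**k*(2*k**3 + 13*k**2 + 20*k + 5)*factorial(k + 2)/((k + 4)*(k + 5)) ≠ 0.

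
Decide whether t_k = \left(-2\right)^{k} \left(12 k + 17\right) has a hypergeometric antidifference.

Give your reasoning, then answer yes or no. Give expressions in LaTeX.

r(k) = 2*(-12*k - 29)/(12*k + 17) after simplifying.
Gosper form: A/B · C(k+1)/C(k) with A=-2, B=1, C=k + 17/12.
Solve (-2)·f(k+1) − (1)·f(k) = k + 17/12.
Degrees (0,0,1) ⇒ d ≤ 1.
A polynomial solution: f(k) = -(4*k + 3)/12.
Then R = B(k−1)f/C = -(4*k + 3)/(12*k + 17), so s_k = R(k)·t_k = (-2)**k*(-4*k - 3).
Check: Δs_k = (-2)**k*(12*k + 17). ✓

Yes. s_k = \left(-2\right)^{k} \left(- 4 k - 3\right).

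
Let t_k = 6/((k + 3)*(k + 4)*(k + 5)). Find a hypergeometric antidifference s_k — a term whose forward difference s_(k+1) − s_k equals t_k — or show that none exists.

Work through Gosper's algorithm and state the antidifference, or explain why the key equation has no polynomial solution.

r(k) = (k + 3)/(k + 6) after simplifying.
So A=k + 3 and B=k + 6, with C=1.
Key eq: (k + 3)·f(k+1) = (k + 5)·f(k) + (1).
Degrees (1,1,0) ⇒ d ≤ 2.
A polynomial solution: f(k) = k*(k + 7)/24.
R(k) = B(k−1)·f(k)/C(k) = k*(k + 5)*(k + 7)/24; s_k = R·t_k = k*(k + 7)/(4*(k + 3)*(k + 4)).
Δs = 6/(k**3 + 12*k**2 + 47*k + 60), as required.

s_k = k*(k + 7)/(4*(k + 3)*(k + 4))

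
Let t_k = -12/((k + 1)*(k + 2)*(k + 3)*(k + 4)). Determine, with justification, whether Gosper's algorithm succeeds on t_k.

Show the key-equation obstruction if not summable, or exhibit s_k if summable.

Ratio r(k) = (k + 1)/(k + 5).
So A=k + 1 and B=k + 5, with C=1.
Need (k + 1)·f(k+1) − (k + 4)·f(k) = 1.
Degrees (1,1,0) ⇒ d ≤ 3.
Coefficient equations give f(k) = k*(k**2 + 6*k + 11)/18.
Then R = B(k−1)f/C = k*(k + 4)*(k**2 + 6*k + 11)/18, so s_k = R(k)·t_k = 2*k*(-k**2 - 6*k - 11)/(3*(k + 1)*(k + 2)*(k + 3)).
Check: Δs_k = -12/(k**4 + 10*k**3 + 35*k**2 + 50*k + 24). ✓

Yes. s_k = 2*k*(-k**2 - 6*k - 11)/(3*(k + 1)*(k + 2)*(k + 3)).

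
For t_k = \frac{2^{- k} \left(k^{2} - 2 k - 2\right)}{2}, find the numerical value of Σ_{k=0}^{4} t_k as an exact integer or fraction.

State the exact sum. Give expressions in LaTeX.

Compute t_(k+1)/t_k: get (k**2 - 3)/(2*(k**2 - 2*k - 2)).
Normal form (A,B,C) = (1/2, 1, k**2 - 2*k - 2).
Set up (1/2)·f(k+1) − (1)·f(k) − (k**2 - 2*k - 2) = 0.
deg f ≤ 2 (via 0,0,2).
A polynomial solution: f(k) = -2*(k - 1)*(k + 1).
Certificate R = B(k−1)f/C = -2*(k - 1)*(k + 1)/(k**2 - 2*k - 2) gives s_k = (1 - k**2)/2**k.
s_(k+1) − s_k = (k**2 - 2*k - 2)/(2*2**k) = t_k.
Evaluate s at k=5 and k=0: -3/4 and 1; difference -7/4.

Σ = -7/4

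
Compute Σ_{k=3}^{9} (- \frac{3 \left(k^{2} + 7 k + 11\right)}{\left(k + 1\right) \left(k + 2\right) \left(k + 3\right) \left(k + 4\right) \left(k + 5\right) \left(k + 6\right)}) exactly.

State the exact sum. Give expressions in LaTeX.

Σ = -217/45760

Step 1: r(k) = (k + 1)*(7*k + (k + 1)**2 + 18)/((k + 7)*(k**2 + 7*k + 11)).
Gosper form: A/B · C(k+1)/C(k) with A=k + 1, B=k + 7, C=k**2 + 7*k + 11.
f must satisfy (k + 1)·f(k+1) − (k + 6)·f(k) = k**2 + 7*k + 11.
d = 5 from the (1,1,2) case.
Solving with deg f ≤ 5: f(k) = k*(k + 2)*(k + 4)*(k**2 + 9*k + 23)/45.
Certificate R = B(k−1)f/C = k*(k + 2)*(k + 4)*(k + 6)*(k**2 + 9*k + 23)/(45*(k**2 + 7*k + 11)) gives s_k = k*(-k**2 - 9*k - 23)/(15*(k**3 + 9*k**2 + 23*k + 15)).
Δs = 3*(-k**2 - 7*k - 11)/(k**6 + 21*k**5 + 175*k**4 + 735*k**3 + 1624*k**2 + 1764*k + 720), as required.
Sum = s_(10) − s_(3); s_(10) = -142/2145, s_(3) = -59/960 ⇒ -217/45760.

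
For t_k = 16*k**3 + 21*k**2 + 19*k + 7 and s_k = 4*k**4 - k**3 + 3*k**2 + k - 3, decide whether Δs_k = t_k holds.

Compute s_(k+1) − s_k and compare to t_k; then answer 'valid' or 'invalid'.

s_(k+1) = 4*k**4 + 15*k**3 + 24*k**2 + 20*k + 4
s_(k+1) − s_k = 16*k**3 + 21*k**2 + 19*k + 7
(s_(k+1) − s_k) − t_k = 0

Valid — Δs_k = t_k.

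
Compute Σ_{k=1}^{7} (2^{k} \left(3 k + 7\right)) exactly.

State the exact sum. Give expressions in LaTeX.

The ratio is 2*(3*k + 10)/(3*k + 7).
Take A(k)=2, B(k)=1, C(k)=k + 7/3.
Solve (2)·f(k+1) − (1)·f(k) = k + 7/3.
Degrees (0,0,1) ⇒ d ≤ 1.
Solve for f: f(k) = (3*k + 1)/3 (degree 1 ≤ 1).
R(k) = B(k−1)·f(k)/C(k) = (3*k + 1)/(3*k + 7); s_k = R·t_k = 2**k*(3*k + 1).
Check: Δs_k = 2**k*(3*k + 7). ✓
Σ_(k=1)^(7) t_k = s_(8) − s_(1) = 6400 − (8) = 6392.

Σ = 6392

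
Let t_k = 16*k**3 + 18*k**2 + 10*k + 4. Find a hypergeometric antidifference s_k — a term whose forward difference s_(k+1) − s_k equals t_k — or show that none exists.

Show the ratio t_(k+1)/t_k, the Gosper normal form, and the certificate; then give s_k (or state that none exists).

s_k = 2*k*(2*k**3 - k**2 + 1)

The ratio is (8*k**3 + 33*k**2 + 47*k + 24)/(8*k**3 + 9*k**2 + 5*k + 2).
Normal form (A,B,C) = (1, 1, k**3 + 9*k**2/8 + 5*k/8 + 1/4).
Solve (1)·f(k+1) − (1)·f(k) = k**3 + 9*k**2/8 + 5*k/8 + 1/4.
Degrees (0,0,3) ⇒ d ≤ 4.
A polynomial solution: f(k) = k*(2*k**3 - k**2 + 1)/8.
So s_k = (B(k−1)f/C)·t_k = (k*(2*k**3 - k**2 + 1)/(8*k**3 + 9*k**2 + 5*k + 2))·t_k = 2*k*(2*k**3 - k**2 + 1).
s_(k+1) − s_k = 16*k**3 + 18*k**2 + 10*k + 4 = t_k.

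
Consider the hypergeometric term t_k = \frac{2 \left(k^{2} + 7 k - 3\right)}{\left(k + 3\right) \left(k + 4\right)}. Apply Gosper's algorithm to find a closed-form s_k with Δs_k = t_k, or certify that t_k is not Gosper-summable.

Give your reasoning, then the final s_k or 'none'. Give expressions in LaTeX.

s_k = \frac{2 k \left(k - 2\right)}{k + 3}

The ratio is (k + 3)*(7*k + (k + 1)**2 + 4)/((k + 5)*(k**2 + 7*k - 3)).
So A=k + 3 and B=k + 5, with C=k**2 + 7*k - 3.
Solve (k + 3)·f(k+1) − (k + 4)·f(k) = k**2 + 7*k - 3.
d = 2 from the (1,1,2) case.
A polynomial solution: f(k) = k*(k - 2).
So s_k = (B(k−1)f/C)·t_k = (k*(k - 2)*(k + 4)/(k**2 + 7*k - 3))·t_k = 2*k*(k - 2)/(k + 3).
Check: Δs_k = 2*(k**2 + 7*k - 3)/(k**2 + 7*k + 12). ✓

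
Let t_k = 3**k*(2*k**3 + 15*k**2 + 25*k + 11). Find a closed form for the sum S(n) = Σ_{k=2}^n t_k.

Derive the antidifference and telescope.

Compute t_(k+1)/t_k: get 3*(2*k**3 + 21*k**2 + 61*k + 53)/(2*k**3 + 15*k**2 + 25*k + 11).
Gosper form: A/B · C(k+1)/C(k) with A=3, B=1, C=k**3 + 15*k**2/2 + 25*k/2 + 11/2.
f must satisfy (3)·f(k+1) − (1)·f(k) = k**3 + 15*k**2/2 + 25*k/2 + 11/2.
From deg A=0, deg B=0, deg C=3: d=3.
Solving with deg f ≤ 3: f(k) = (k**3 + 3*k**2 - k + 1)/2.
Certificate R = B(k−1)f/C = (k**3 + 3*k**2 - k + 1)/(2*k**3 + 15*k**2 + 25*k + 11) gives s_k = 3**k*(k**3 + 3*k**2 - k + 1).
Check: Δs_k = 3**k*(2*k**3 + 15*k**2 + 25*k + 11). ✓
Evaluate: s_(n+1) = 3**(n + 1)*(n**3 + 6*n**2 + 8*n + 4); subtract s_(2) = 171 ⇒ S(n) = 3*3**n*n**3 + 18*3**n*n**2 + 24*3**n*n + 12*3**n - 171.

S(n) = 3*3**n*n**3 + 18*3**n*n**2 + 24*3**n*n + 12*3**n - 171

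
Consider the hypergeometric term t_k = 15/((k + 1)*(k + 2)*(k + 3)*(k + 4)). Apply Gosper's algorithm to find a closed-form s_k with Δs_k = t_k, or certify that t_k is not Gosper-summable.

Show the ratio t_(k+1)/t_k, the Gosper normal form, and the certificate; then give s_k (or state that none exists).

The ratio is (k + 1)/(k + 5).
Normal form (A,B,C) = (k + 1, k + 5, 1).
f must satisfy (k + 1)·f(k+1) − (k + 4)·f(k) = 1.
Bound: deg f ≤ 3.
Coefficient equations give f(k) = k*(k**2 + 6*k + 11)/18.
Get s_k = R·t_k = 5*k*(k**2 + 6*k + 11)/(6*(k + 1)*(k + 2)*(k + 3)) with R(k) = B(k−1)f(k)/C(k) = k*(k + 4)*(k**2 + 6*k + 11)/18.
Δs = 15/(k**4 + 10*k**3 + 35*k**2 + 50*k + 24), as required.

s_k = 5*k*(k**2 + 6*k + 11)/(6*(k + 1)*(k + 2)*(k + 3))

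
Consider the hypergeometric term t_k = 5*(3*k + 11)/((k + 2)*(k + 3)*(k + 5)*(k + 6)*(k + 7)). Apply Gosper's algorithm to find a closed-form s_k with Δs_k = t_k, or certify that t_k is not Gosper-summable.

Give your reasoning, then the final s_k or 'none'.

Compute t_(k+1)/t_k: get (k + 2)*(k + 5)*(3*k + 14)/((k + 4)*(k + 8)*(3*k + 11)).
A = k + 2, B = k + 8, C = k**2 + 23*k/3 + 44/3.
Set up (k + 2)·f(k+1) − (k + 7)·f(k) − (k**2 + 23*k/3 + 44/3) = 0.
From deg A=1, deg B=1, deg C=2: d=5.
Match coefficients ⇒ f(k) = k*(k + 3)*(k + 4)*(k**2 + 13*k + 52)/180.
Then R = B(k−1)f/C = k*(k + 3)*(k + 7)*(k**2 + 13*k + 52)/(60*(3*k + 11)), so s_k = R(k)·t_k = k*(k**2 + 13*k + 52)/(12*(k**3 + 13*k**2 + 52*k + 60)).
Check: Δs_k = 5*(3*k + 11)/(k**5 + 23*k**4 + 203*k**3 + 853*k**2 + 1692*k + 1260). ✓

s_k = k*(k**2 + 13*k + 52)/(12*(k**3 + 13*k**2 + 52*k + 60))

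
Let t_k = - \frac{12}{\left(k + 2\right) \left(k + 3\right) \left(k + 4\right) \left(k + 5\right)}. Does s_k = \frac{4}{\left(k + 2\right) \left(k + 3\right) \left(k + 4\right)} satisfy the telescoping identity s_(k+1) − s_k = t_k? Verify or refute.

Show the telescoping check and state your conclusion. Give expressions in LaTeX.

Valid: the claim telescopes to t_k.

s_(k+1) = 4/((k + 3)*(k + 4)*(k + 5))
s_(k+1) − s_k = -12/((k + 2)*(k + 3)*(k + 4)*(k + 5))
(s_(k+1) − s_k) − t_k = 0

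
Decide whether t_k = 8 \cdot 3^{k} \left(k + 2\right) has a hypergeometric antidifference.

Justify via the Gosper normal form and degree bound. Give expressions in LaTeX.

The ratio is 3*(k + 3)/(k + 2).
So A=3 and B=1, with C=k + 2.
Need (3)·f(k+1) − (1)·f(k) = k + 2.
Degrees (0,0,1) ⇒ d ≤ 1.
A polynomial solution: f(k) = (2*k + 1)/4.
Then R = B(k−1)f/C = (2*k + 1)/(4*(k + 2)), so s_k = R(k)·t_k = 3**k*(4*k + 2).
Verify: 8*3**k*(k + 2) matches t_k.

Yes. s_k = 3^{k} \left(4 k + 2\right).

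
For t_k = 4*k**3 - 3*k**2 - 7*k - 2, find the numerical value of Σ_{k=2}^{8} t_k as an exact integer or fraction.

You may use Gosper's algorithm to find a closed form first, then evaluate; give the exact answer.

Σ = 4312

Ratio r(k) = (4*k**3 + 9*k**2 - k - 8)/(4*k**3 - 3*k**2 - 7*k - 2).
Factor: A=1; B=1; C=k**3 - 3*k**2/4 - 7*k/4 - 1/2.
Need (1)·f(k+1) − (1)·f(k) = k**3 - 3*k**2/4 - 7*k/4 - 1/2.
From deg A=0, deg B=0, deg C=3: d=4.
Solve for f: f(k) = k*(k**3 - 3*k**2 - k + 1)/4 (degree 4 ≤ 4).
Get s_k = R·t_k = k*(k**3 - 3*k**2 - k + 1) with R(k) = B(k−1)f(k)/C(k) = k*(k**3 - 3*k**2 - k + 1)/(4*k**3 - 3*k**2 - 7*k - 2).
Check: Δs_k = 4*k**3 - 3*k**2 - 7*k - 2. ✓
Σ_(k=2)^(8) t_k = s_(9) − s_(2) = 4302 − (-10) = 4312.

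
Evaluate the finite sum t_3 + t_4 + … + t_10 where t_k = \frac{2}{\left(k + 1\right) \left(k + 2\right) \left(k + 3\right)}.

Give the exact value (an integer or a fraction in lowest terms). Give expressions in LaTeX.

Σ = 17/390

Step 1: r(k) = (k + 1)/(k + 4).
So A=k + 1 and B=k + 4, with C=1.
f must satisfy (k + 1)·f(k+1) − (k + 3)·f(k) = 1.
From deg A=1, deg B=1, deg C=0: d=2.
A polynomial solution: f(k) = k*(k + 3)/4.
R(k) = B(k−1)·f(k)/C(k) = k*(k + 3)**2/4; s_k = R·t_k = k*(k + 3)/(2*(k + 1)*(k + 2)).
Check: Δs_k = 2/(k**3 + 6*k**2 + 11*k + 6). ✓
Σ_(k=3)^(10) t_k = s_(11) − s_(3) = 77/156 − (9/20) = 17/390.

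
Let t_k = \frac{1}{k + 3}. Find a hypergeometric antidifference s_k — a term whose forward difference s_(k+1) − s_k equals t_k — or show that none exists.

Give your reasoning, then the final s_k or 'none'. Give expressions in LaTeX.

no hypergeometric antidifference exists

Compute t_(k+1)/t_k: get (k + 3)/(k + 4).
Take A(k)=k + 3, B(k)=k + 4, C(k)=1.
Set up (k + 3)·f(k+1) − (k + 3)·f(k) − (1) = 0.
Degrees (1,1,0) ⇒ d ≤ 0.
f = c0 ⇒ A·f(k+1) − B(k−1)·f(k) − C = -1. The system {-1 = 0} is inconsistent; no antidifference.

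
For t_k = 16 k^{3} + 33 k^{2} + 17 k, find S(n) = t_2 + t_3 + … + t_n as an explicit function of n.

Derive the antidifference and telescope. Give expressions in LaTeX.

t_(k+1)/t_k = (16*k**2 + 65*k + 66)/(k*(16*k + 17)).
Factor: A=1; B=1; C=k**3 + 33*k**2/16 + 17*k/16.
Set up (1)·f(k+1) − (1)·f(k) − (k**3 + 33*k**2/16 + 17*k/16) = 0.
Bound: deg f ≤ 4.
Solving with deg f ≤ 4: f(k) = k*(k - 1)*(k + 1)*(4*k + 3)/16.
Certificate R = B(k−1)f/C = (k - 1)*(4*k + 3)/(16*k + 17) gives s_k = k*(4*k**3 + 3*k**2 - 4*k - 3).
s_(k+1) − s_k = k*(16*k**2 + 33*k + 17) = t_k.
Evaluate: s_(n+1) = n*(4*n**3 + 19*n**2 + 29*n + 14); subtract s_(2) = 66 ⇒ S(n) = 4*n**4 + 19*n**3 + 29*n**2 + 14*n - 66.

S(n) = 4 n^{4} + 19 n^{3} + 29 n^{2} + 14 n - 66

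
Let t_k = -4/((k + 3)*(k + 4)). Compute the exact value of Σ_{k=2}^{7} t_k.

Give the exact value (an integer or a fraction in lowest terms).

Σ = -24/55

The ratio is (k + 3)/(k + 5).
So A=k + 3 and B=k + 5, with C=1.
Key eq: (k + 3)·f(k+1) = (k + 4)·f(k) + (1).
From deg A=1, deg B=1, deg C=0: d=1.
Solve for f: f(k) = k/3 (degree 1 ≤ 1).
So s_k = (B(k−1)f/C)·t_k = (k*(k + 4)/3)·t_k = -4*k/(3*k + 9).
s_(k+1) − s_k = -4/(k**2 + 7*k + 12) = t_k.
Sum = s_(8) − s_(2); s_(8) = -32/33, s_(2) = -8/15 ⇒ -24/55.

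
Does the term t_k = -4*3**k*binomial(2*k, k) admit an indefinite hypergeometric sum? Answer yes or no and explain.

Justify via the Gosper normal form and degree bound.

The ratio is 6*(2*k + 1)/(k + 1).
Factor: A=12*k + 6; B=k + 1; C=1.
Set up (12*k + 6)·f(k+1) − (k)·f(k) − (1) = 0.
d = -1 from the (1,1,0) case.
deg f ≤ -1 is impossible — no certificate.

No. Not Gosper-summable.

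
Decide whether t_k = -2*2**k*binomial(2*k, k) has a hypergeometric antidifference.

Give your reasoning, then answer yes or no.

Step 1: r(k) = 4*(2*k + 1)/(k + 1).
A = 8*k + 4, B = k + 1, C = 1.
Key eq: (8*k + 4)·f(k+1) = (k)·f(k) + (1).
Bound: deg f ≤ -1.
deg f ≤ -1 is impossible — no certificate.

No. Not Gosper-summable.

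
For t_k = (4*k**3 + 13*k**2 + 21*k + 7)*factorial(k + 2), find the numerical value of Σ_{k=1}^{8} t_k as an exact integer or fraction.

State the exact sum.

Step 1: r(k) = (4*k**4 + 37*k**3 + 134*k**2 + 222*k + 135)/(4*k**3 + 13*k**2 + 21*k + 7).
Gosper form: A/B · C(k+1)/C(k) with A=k + 3, B=1, C=k**3 + 13*k**2/4 + 21*k/4 + 7/4.
f must satisfy (k + 3)·f(k+1) − (1)·f(k) = k**3 + 13*k**2/4 + 21*k/4 + 7/4.
From deg A=1, deg B=0, deg C=3: d=2.
Solve for f: f(k) = (4*k**2 - 3*k + 2)/4 (degree 2 ≤ 2).
Then R = B(k−1)f/C = (4*k**2 - 3*k + 2)/(4*k**3 + 13*k**2 + 21*k + 7), so s_k = R(k)·t_k = (4*k**2 - 3*k + 2)*factorial(k + 2).
Δs = (4*k**3 + 13*k**2 + 21*k + 7)*factorial(k + 2), as required.
Σ_(k=1)^(8) t_k = s_(9) − s_(1) = 11935123200 − (18) = 11935123182.

Σ = 11935123182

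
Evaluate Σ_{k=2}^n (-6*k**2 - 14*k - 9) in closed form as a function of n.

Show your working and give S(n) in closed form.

S(n) = -2*n**3 - 10*n**2 - 17*n + 29

Ratio r(k) = (6*k**2 + 26*k + 29)/(6*k**2 + 14*k + 9).
Take A(k)=1, B(k)=1, C(k)=k**2 + 7*k/3 + 3/2.
Need (1)·f(k+1) − (1)·f(k) = k**2 + 7*k/3 + 3/2.
deg f ≤ 3 (via 0,0,2).
Coefficient equations give f(k) = k*(2*k**2 + 4*k + 3)/6.
Certificate R = B(k−1)f/C = k*(2*k**2 + 4*k + 3)/(6*k**2 + 14*k + 9) gives s_k = k*(-2*k**2 - 4*k - 3).
s_(k+1) − s_k = -6*k**2 - 14*k - 9 = t_k.
Evaluate: s_(n+1) = -2*n**3 - 10*n**2 - 17*n - 9; subtract s_(2) = -38 ⇒ S(n) = -2*n**3 - 10*n**2 - 17*n + 29.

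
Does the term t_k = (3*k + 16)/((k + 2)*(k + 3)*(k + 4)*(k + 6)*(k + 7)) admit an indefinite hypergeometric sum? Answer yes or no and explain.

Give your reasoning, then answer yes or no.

Ratio r(k) = (k + 2)*(k + 6)*(3*k + 19)/((k + 5)*(k + 8)*(3*k + 16)).
Gosper form: A/B · C(k+1)/C(k) with A=k + 2, B=k + 8, C=k**2 + 31*k/3 + 80/3.
Need (k + 2)·f(k+1) − (k + 7)·f(k) = k**2 + 31*k/3 + 80/3.
d = 5 from the (1,1,2) case.
Coefficient equations give f(k) = k*(k + 4)*(k + 5)*(k**2 + 11*k + 36)/108.
Then R = B(k−1)f/C = k*(k + 4)*(k + 7)*(k**2 + 11*k + 36)/(36*(3*k + 16)), so s_k = R(k)·t_k = k*(k**2 + 11*k + 36)/(36*(k**3 + 11*k**2 + 36*k + 36)).
s_(k+1) − s_k = (3*k + 16)/(k**5 + 22*k**4 + 185*k**3 + 740*k**2 + 1404*k + 1008) = t_k.

Yes. s_k = k*(k**2 + 11*k + 36)/(36*(k**3 + 11*k**2 + 36*k + 36)).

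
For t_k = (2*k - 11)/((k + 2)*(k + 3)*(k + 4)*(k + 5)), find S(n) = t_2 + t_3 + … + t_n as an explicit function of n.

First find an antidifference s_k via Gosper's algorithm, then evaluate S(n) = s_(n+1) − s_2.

Compute t_(k+1)/t_k: get (k + 2)*(2*k - 9)/((k + 6)*(2*k - 11)).
So A=k + 2 and B=k + 6, with C=k - 11/2.
f must satisfy (k + 2)·f(k+1) − (k + 5)·f(k) = k - 11/2.
Degrees (1,1,1) ⇒ d ≤ 3.
A polynomial solution: f(k) = -k*(k**2 + 9*k + 34)/16.
R(k) = B(k−1)·f(k)/C(k) = -k*(k + 5)*(k**2 + 9*k + 34)/(8*(2*k - 11)); s_k = R·t_k = k*(-k**2 - 9*k - 34)/(8*(k + 2)*(k + 3)*(k + 4)).
s_(k+1) − s_k = (2*k - 11)/(k**4 + 14*k**3 + 71*k**2 + 154*k + 120) = t_k.
Evaluate: s_(n+1) = (-n**3 - 12*n**2 - 55*n - 44)/(8*(n**3 + 12*n**2 + 47*n + 60)); subtract s_(2) = -7/60 ⇒ S(n) = (-n**3 - 12*n**2 - 167*n + 180)/(120*(n**3 + 12*n**2 + 47*n + 60)).

S(n) = (-n**3 - 12*n**2 - 167*n + 180)/(120*(n**3 + 12*n**2 + 47*n + 60))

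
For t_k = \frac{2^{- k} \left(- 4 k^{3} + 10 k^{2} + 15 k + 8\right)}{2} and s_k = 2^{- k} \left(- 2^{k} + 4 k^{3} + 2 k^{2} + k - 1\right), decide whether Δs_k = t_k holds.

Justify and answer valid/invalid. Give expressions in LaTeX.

Valid — Δs_k = t_k.

s_(k+1) = (-2*2**k + k + 4*(k + 1)**3 + 2*(k + 1)**2)/(2*2**k)
s_(k+1) − s_k = (-4*k**3 + 10*k**2 + 15*k + 8)/(2*2**k)
(s_(k+1) − s_k) − t_k = 0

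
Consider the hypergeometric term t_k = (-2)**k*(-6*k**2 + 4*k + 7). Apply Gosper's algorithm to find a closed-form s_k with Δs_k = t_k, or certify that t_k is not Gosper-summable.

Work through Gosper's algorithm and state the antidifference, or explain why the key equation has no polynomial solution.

The ratio is 2*(-6*k**2 - 8*k + 5)/(6*k**2 - 4*k - 7).
Factor: A=-2; B=1; C=k**2 - 2*k/3 - 7/6.
Solve (-2)·f(k+1) − (1)·f(k) = k**2 - 2*k/3 - 7/6.
deg f ≤ 2 (via 0,0,2).
Solving with deg f ≤ 2: f(k) = -(2*k**2 - 4*k - 1)/6.
Then R = B(k−1)f/C = -(2*k**2 - 4*k - 1)/(6*k**2 - 4*k - 7), so s_k = R(k)·t_k = (-2)**k*(2*k**2 - 4*k - 1).
Verify: (-2)**k*(-6*k**2 + 4*k + 7) matches t_k.

s_k = (-2)**k*(2*k**2 - 4*k - 1)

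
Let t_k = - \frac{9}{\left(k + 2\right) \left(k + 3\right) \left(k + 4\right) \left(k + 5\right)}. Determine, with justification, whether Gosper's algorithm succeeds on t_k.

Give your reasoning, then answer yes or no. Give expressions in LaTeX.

Ratio r(k) = (k + 2)/(k + 6).
Factor: A=k + 2; B=k + 6; C=1.
Key eq: (k + 2)·f(k+1) = (k + 5)·f(k) + (1).
From deg A=1, deg B=1, deg C=0: d=3.
Match coefficients ⇒ f(k) = k*(k**2 + 9*k + 26)/72.
Then R = B(k−1)f/C = k*(k + 5)*(k**2 + 9*k + 26)/72, so s_k = R(k)·t_k = k*(-k**2 - 9*k - 26)/(8*(k + 2)*(k + 3)*(k + 4)).
s_(k+1) − s_k = -9/(k**4 + 14*k**3 + 71*k**2 + 154*k + 120) = t_k.

Yes. s_k = \frac{k \left(- k^{2} - 9 k - 26\right)}{8 \left(k + 2\right) \left(k + 3\right) \left(k + 4\right)}.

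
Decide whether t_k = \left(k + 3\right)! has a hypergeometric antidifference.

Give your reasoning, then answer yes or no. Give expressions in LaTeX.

The ratio is k + 4.
So A=k + 4 and B=1, with C=1.
Set up (k + 4)·f(k+1) − (1)·f(k) − (1) = 0.
From deg A=1, deg B=0, deg C=0: d=-1.
deg f ≤ -1 is impossible — no certificate.

No — negative degree bound, so no certificate f.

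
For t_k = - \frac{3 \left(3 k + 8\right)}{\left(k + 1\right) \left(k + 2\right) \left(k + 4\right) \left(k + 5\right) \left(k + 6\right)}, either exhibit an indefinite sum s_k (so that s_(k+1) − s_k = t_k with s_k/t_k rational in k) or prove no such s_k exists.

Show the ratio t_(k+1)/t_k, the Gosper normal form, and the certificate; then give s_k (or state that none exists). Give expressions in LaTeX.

The ratio is (k + 1)*(k + 4)*(3*k + 11)/((k + 3)*(k + 7)*(3*k + 8)).
So A=k + 1 and B=k + 7, with C=k**2 + 17*k/3 + 8.
Key eq: (k + 1)·f(k+1) = (k + 6)·f(k) + (k**2 + 17*k/3 + 8).
d = 5 from the (1,1,2) case.
Match coefficients ⇒ f(k) = k*(k + 2)*(k + 3)*(k**2 + 10*k + 29)/60.
So s_k = (B(k−1)f/C)·t_k = (k*(k + 2)*(k + 6)*(k**2 + 10*k + 29)/(20*(3*k + 8)))·t_k = 3*k*(-k**2 - 10*k - 29)/(20*(k**3 + 10*k**2 + 29*k + 20)).
Δs = 3*(-3*k - 8)/(k**5 + 18*k**4 + 121*k**3 + 372*k**2 + 508*k + 240), as required.

s_k = \frac{3 k \left(- k^{2} - 10 k - 29\right)}{20 \left(k^{3} + 10 k^{2} + 29 k + 20\right)}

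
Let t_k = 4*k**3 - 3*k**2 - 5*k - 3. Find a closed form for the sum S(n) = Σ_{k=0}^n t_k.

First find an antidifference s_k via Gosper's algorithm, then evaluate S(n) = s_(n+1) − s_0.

S(n) = n**4 + n**3 - 3*n**2 - 6*n - 3

Ratio r(k) = (4*k**3 + 9*k**2 + k - 7)/(4*k**3 - 3*k**2 - 5*k - 3).
Take A(k)=1, B(k)=1, C(k)=k**3 - 3*k**2/4 - 5*k/4 - 3/4.
Need (1)·f(k+1) − (1)·f(k) = k**3 - 3*k**2/4 - 5*k/4 - 3/4.
deg f ≤ 4 (via 0,0,3).
Solve for f: f(k) = k*(k**3 - 3*k**2 - 1)/4 (degree 4 ≤ 4).
R(k) = B(k−1)·f(k)/C(k) = k*(k**3 - 3*k**2 - 1)/(4*k**3 - 3*k**2 - 5*k - 3); s_k = R·t_k = k**4 - 3*k**3 - k.
s_(k+1) − s_k = 4*k**3 - 3*k**2 - 5*k - 3 = t_k.
Σ_(k=0)^n t_k = s_(n+1) − s_(0) = (n**4 + n**3 - 3*n**2 - 6*n - 3) − (0), i.e. n**4 + n**3 - 3*n**2 - 6*n - 3.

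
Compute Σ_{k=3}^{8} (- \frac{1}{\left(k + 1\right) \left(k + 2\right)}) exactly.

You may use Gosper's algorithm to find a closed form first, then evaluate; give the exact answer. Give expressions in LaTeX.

Σ = -3/20

t_(k+1)/t_k = (k + 1)/(k + 3).
Normal form (A,B,C) = (k + 1, k + 3, 1).
Key eq: (k + 1)·f(k+1) = (k + 2)·f(k) + (1).
Degrees (1,1,0) ⇒ d ≤ 1.
Match coefficients ⇒ f(k) = k.
R(k) = B(k−1)·f(k)/C(k) = k*(k + 2); s_k = R·t_k = -k/(k + 1).
Check: Δs_k = -1/(k**2 + 3*k + 2). ✓
Telescoping: Σ = s_(9) − s_(3) = -9/10 − (-3/4) = -3/20.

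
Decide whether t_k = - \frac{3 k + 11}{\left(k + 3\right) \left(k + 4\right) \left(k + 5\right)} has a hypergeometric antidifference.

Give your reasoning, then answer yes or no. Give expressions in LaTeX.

Yes. s_k = \frac{k \left(- 5 k - 17\right)}{6 \left(k + 3\right) \left(k + 4\right)}.

Compute t_(k+1)/t_k: get (k + 3)*(3*k + 14)/((k + 6)*(3*k + 11)).
Factor: A=k + 3; B=k + 6; C=k + 11/3.
Solve (k + 3)·f(k+1) − (k + 5)·f(k) = k + 11/3.
Degrees (1,1,1) ⇒ d ≤ 2.
Solve for f: f(k) = k*(5*k + 17)/18 (degree 2 ≤ 2).
Then R = B(k−1)f/C = k*(k + 5)*(5*k + 17)/(6*(3*k + 11)), so s_k = R(k)·t_k = k*(-5*k - 17)/(6*(k + 3)*(k + 4)).
s_(k+1) − s_k = (-3*k - 11)/(k**3 + 12*k**2 + 47*k + 60) = t_k.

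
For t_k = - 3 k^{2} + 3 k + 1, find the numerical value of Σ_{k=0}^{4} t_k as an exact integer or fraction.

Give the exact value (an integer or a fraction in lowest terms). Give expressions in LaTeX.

Compute t_(k+1)/t_k: get (3*k**2 + 3*k - 1)/(3*k**2 - 3*k - 1).
Normal form (A,B,C) = (1, 1, k**2 - k - 1/3).
Solve (1)·f(k+1) − (1)·f(k) = k**2 - k - 1/3.
deg f ≤ 3 (via 0,0,2).
Coefficient equations give f(k) = k*(k**2 - 3*k + 1)/3.
Get s_k = R·t_k = k*(-k**2 + 3*k - 1) with R(k) = B(k−1)f(k)/C(k) = k*(k**2 - 3*k + 1)/(3*k**2 - 3*k - 1).
Verify: -3*k**2 + 3*k + 1 matches t_k.
Σ_(k=0)^(4) t_k = s_(5) − s_(0) = -55 − (0) = -55.

Σ = -55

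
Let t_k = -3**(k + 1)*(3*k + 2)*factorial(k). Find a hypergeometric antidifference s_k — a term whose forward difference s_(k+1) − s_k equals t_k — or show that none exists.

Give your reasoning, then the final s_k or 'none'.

s_k = -3**(k + 1)*factorial(k)

Step 1: r(k) = 3*(k + 1)*(3*k + 5)/(3*k + 2).
Gosper form: A/B · C(k+1)/C(k) with A=3*k + 3, B=1, C=k + 2/3.
Solve (3*k + 3)·f(k+1) − (1)·f(k) = k + 2/3.
d = 0 from the (1,0,1) case.
Solving with deg f ≤ 0: f(k) = 1/3.
Certificate R = B(k−1)f/C = 1/(3*k + 2) gives s_k = -3**(k + 1)*factorial(k).
Verify: -3**(k + 1)*(3*k + 2)*factorial(k) matches t_k.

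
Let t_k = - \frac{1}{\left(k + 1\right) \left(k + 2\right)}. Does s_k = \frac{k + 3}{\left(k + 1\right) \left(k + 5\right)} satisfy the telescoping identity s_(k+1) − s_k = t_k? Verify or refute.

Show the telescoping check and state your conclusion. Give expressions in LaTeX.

Invalid: residual \frac{2 \left(2 k + 7\right)}{k^{4} + 14 k^{3} + 65 k^{2} + 112 k + 60} ≠ 0.

s_(k+1) = (k + 4)/((k + 2)*(k + 6))
s_(k+1) − s_k = (-k**2 - 7*k - 16)/(k**4 + 14*k**3 + 65*k**2 + 112*k + 60)
(s_(k+1) − s_k) − t_k = 2*(2*k + 7)/(k**4 + 14*k**3 + 65*k**2 + 112*k + 60)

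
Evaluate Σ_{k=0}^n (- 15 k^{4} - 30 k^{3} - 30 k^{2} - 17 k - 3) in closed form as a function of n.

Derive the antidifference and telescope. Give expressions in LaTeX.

The ratio is (15*k**4 + 90*k**3 + 210*k**2 + 227*k + 95)/(15*k**4 + 30*k**3 + 30*k**2 + 17*k + 3).
Take A(k)=1, B(k)=1, C(k)=k**4 + 2*k**3 + 2*k**2 + 17*k/15 + 1/5.
Key eq: (1)·f(k+1) = (1)·f(k) + (k**4 + 2*k**3 + 2*k**2 + 17*k/15 + 1/5).
d = 5 from the (0,0,4) case.
Solve for f: f(k) = k*(3*k**4 + k - 1)/15 (degree 5 ≤ 5).
Get s_k = R·t_k = k*(-3*k**4 - k + 1) with R(k) = B(k−1)f(k)/C(k) = k*(3*k**4 + k - 1)/(15*k**4 + 30*k**3 + 30*k**2 + 17*k + 3).
Δs = k*(3*k**4 + k - 1) - (k + 1)*(k + 3*(k + 1)**4), as required.
Σ_(k=0)^n t_k = s_(n+1) − s_(0) = (-3*n**5 - 15*n**4 - 30*n**3 - 31*n**2 - 16*n - 3) − (0), i.e. -3*n**5 - 15*n**4 - 30*n**3 - 31*n**2 - 16*n - 3.

S(n) = - 3 n^{5} - 15 n^{4} - 30 n^{3} - 31 n^{2} - 16 n - 3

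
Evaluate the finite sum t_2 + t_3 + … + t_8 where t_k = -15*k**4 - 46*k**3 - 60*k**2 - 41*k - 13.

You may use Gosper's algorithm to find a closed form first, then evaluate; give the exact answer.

t_(k+1)/t_k = (15*k**4 + 106*k**3 + 288*k**2 + 359*k + 175)/(15*k**4 + 46*k**3 + 60*k**2 + 41*k + 13).
Take A(k)=1, B(k)=1, C(k)=k**4 + 46*k**3/15 + 4*k**2 + 41*k/15 + 13/15.
Need (1)·f(k+1) − (1)·f(k) = k**4 + 46*k**3/15 + 4*k**2 + 41*k/15 + 13/15.
Degrees (0,0,4) ⇒ d ≤ 5.
Solving with deg f ≤ 5: f(k) = k*(3*k**4 + 4*k**3 + 2*k**2 + 2*k + 2)/15.
R(k) = B(k−1)·f(k)/C(k) = k*(3*k**4 + 4*k**3 + 2*k**2 + 2*k + 2)/(15*k**4 + 46*k**3 + 60*k**2 + 41*k + 13); s_k = R·t_k = k*(-3*k**4 - 4*k**3 - 2*k**2 - 2*k - 2).
Verify: -15*k**4 - 46*k**3 - 60*k**2 - 41*k - 13 matches t_k.
Telescoping: Σ = s_(9) − s_(2) = -205029 − (-188) = -204841.

Σ = -204841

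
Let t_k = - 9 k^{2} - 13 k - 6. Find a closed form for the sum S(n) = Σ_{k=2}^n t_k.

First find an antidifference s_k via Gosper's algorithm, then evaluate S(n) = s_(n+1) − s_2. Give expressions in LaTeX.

Step 1: r(k) = (9*k**2 + 31*k + 28)/(9*k**2 + 13*k + 6).
Normal form (A,B,C) = (1, 1, k**2 + 13*k/9 + 2/3).
Need (1)·f(k+1) − (1)·f(k) = k**2 + 13*k/9 + 2/3.
Bound: deg f ≤ 3.
Match coefficients ⇒ f(k) = k*(3*k**2 + 2*k + 1)/9.
Certificate R = B(k−1)f/C = k*(3*k**2 + 2*k + 1)/(9*k**2 + 13*k + 6) gives s_k = k*(-3*k**2 - 2*k - 1).
s_(k+1) − s_k = -9*k**2 - 13*k - 6 = t_k.
Σ_(k=2)^n t_k = s_(n+1) − s_(2) = (-3*n**3 - 11*n**2 - 14*n - 6) − (-34), i.e. -3*n**3 - 11*n**2 - 14*n + 28.

S(n) = - 3 n^{3} - 11 n^{2} - 14 n + 28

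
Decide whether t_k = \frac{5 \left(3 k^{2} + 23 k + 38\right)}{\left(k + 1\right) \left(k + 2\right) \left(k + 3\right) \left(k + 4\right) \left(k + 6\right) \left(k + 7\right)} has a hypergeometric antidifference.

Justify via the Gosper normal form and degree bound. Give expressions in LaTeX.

The ratio is (k + 1)*(k + 6)*(23*k + 3*(k + 1)**2 + 61)/((k + 5)*(k + 8)*(3*k**2 + 23*k + 38)).
Factor: A=k + 1; B=k + 8; C=k**3 + 38*k**2/3 + 51*k + 190/3.
Set up (k + 1)·f(k+1) − (k + 7)·f(k) − (k**3 + 38*k**2/3 + 51*k + 190/3) = 0.
d = 6 from the (1,1,3) case.
Coefficient equations give f(k) = k*(k + 2)*(k + 4)*(k + 5)*(k**2 + 10*k + 27)/54.
Then R = B(k−1)f/C = k*(k + 2)*(k + 4)*(k + 7)*(k**2 + 10*k + 27)/(18*(3*k**2 + 23*k + 38)), so s_k = R(k)·t_k = 5*k*(k**2 + 10*k + 27)/(18*(k**3 + 10*k**2 + 27*k + 18)).
Check: Δs_k = 5*(3*k**2 + 23*k + 38)/(k**6 + 23*k**5 + 207*k**4 + 925*k**3 + 2144*k**2 + 2412*k + 1008). ✓

Yes. s_k = \frac{5 k \left(k^{2} + 10 k + 27\right)}{18 \left(k^{3} + 10 k^{2} + 27 k + 18\right)}.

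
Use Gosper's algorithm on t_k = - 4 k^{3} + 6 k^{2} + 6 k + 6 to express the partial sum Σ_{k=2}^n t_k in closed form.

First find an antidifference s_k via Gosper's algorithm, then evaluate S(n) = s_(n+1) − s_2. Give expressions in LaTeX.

S(n) = - n^{4} + 5 n^{2} + 10 n - 14

r(k) = (2*k**3 + 3*k**2 - 3*k - 7)/(2*k**3 - 3*k**2 - 3*k - 3) after simplifying.
Take A(k)=1, B(k)=1, C(k)=k**3 - 3*k**2/2 - 3*k/2 - 3/2.
Need (1)·f(k+1) − (1)·f(k) = k**3 - 3*k**2/2 - 3*k/2 - 3/2.
Bound: deg f ≤ 4.
Solving with deg f ≤ 4: f(k) = k*(k - 4)*(k**2 + 1)/4.
Then R = B(k−1)f/C = k*(k - 4)*(k**2 + 1)/(2*(2*k**3 - 3*k**2 - 3*k - 3)), so s_k = R(k)·t_k = k*(-k**3 + 4*k**2 - k + 4).
Check: Δs_k = -4*k**3 + 6*k**2 + 6*k + 6. ✓
Telescope: S(n) = s_(n+1) − s_(2) = -n**4 + 5*n**2 + 10*n + 6 − (20) = -n**4 + 5*n**2 + 10*n - 14.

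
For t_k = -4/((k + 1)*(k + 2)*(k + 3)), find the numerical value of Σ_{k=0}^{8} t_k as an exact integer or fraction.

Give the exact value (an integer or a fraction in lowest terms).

Σ = -54/55

Ratio r(k) = (k + 1)/(k + 4).
Normal form (A,B,C) = (k + 1, k + 4, 1).
f must satisfy (k + 1)·f(k+1) − (k + 3)·f(k) = 1.
From deg A=1, deg B=1, deg C=0: d=2.
Solving with deg f ≤ 2: f(k) = k*(k + 3)/4.
Then R = B(k−1)f/C = k*(k + 3)**2/4, so s_k = R(k)·t_k = k*(-k - 3)/((k + 1)*(k + 2)).
s_(k+1) − s_k = -4/(k**3 + 6*k**2 + 11*k + 6) = t_k.
Σ_(k=0)^(8) t_k = s_(9) − s_(0) = -54/55 − (0) = -54/55.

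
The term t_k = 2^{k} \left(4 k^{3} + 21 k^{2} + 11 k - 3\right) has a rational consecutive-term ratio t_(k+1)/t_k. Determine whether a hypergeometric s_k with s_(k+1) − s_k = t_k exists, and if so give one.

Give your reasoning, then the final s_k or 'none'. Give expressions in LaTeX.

s_k = 2^{k} \left(4 k^{3} - 3 k^{2} - k - 3\right)

t_(k+1)/t_k = 2*(4*k**3 + 33*k**2 + 65*k + 33)/(4*k**3 + 21*k**2 + 11*k - 3).
Normal form (A,B,C) = (2, 1, k**3 + 21*k**2/4 + 11*k/4 - 3/4).
Solve (2)·f(k+1) − (1)·f(k) = k**3 + 21*k**2/4 + 11*k/4 - 3/4.
d = 3 from the (0,0,3) case.
Solving with deg f ≤ 3: f(k) = (4*k**3 - 3*k**2 - k - 3)/4.
R(k) = B(k−1)·f(k)/C(k) = (4*k**3 - 3*k**2 - k - 3)/(4*k**3 + 21*k**2 + 11*k - 3); s_k = R·t_k = 2**k*(4*k**3 - 3*k**2 - k - 3).
Verify: 2**k*(4*k**3 + 21*k**2 + 11*k - 3) matches t_k.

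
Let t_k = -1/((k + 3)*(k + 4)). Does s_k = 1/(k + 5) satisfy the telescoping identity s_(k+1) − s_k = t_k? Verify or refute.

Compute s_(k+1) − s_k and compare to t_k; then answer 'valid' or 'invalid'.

s_(k+1) = 1/(k + 6)
s_(k+1) − s_k = -1/((k + 5)*(k + 6))
(s_(k+1) − s_k) − t_k = 2*(2*k + 9)/(k**4 + 18*k**3 + 119*k**2 + 342*k + 360)

Invalid: residual 2*(2*k + 9)/(k**4 + 18*k**3 + 119*k**2 + 342*k + 360) ≠ 0.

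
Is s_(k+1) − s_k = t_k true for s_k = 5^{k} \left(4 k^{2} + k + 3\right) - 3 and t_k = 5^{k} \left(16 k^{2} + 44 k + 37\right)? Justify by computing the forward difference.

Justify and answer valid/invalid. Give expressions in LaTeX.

s_(k+1) = 5**(k + 1)*(k + 4*(k + 1)**2 + 4) - 3
s_(k+1) − s_k = 5**k*(16*k**2 + 44*k + 37)
(s_(k+1) − s_k) − t_k = 0

Valid — Δs_k = t_k.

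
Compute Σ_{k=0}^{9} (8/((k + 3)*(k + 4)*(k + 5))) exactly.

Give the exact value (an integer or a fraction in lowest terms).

The ratio is (k + 3)/(k + 6).
So A=k + 3 and B=k + 6, with C=1.
Solve (k + 3)·f(k+1) − (k + 5)·f(k) = 1.
Degrees (1,1,0) ⇒ d ≤ 2.
Solve for f: f(k) = k*(k + 7)/24 (degree 2 ≤ 2).
Then R = B(k−1)f/C = k*(k + 5)*(k + 7)/24, so s_k = R(k)·t_k = k*(k + 7)/(3*(k + 3)*(k + 4)).
s_(k+1) − s_k = 8/(k**3 + 12*k**2 + 47*k + 60) = t_k.
Σ_(k=0)^(9) t_k = s_(10) − s_(0) = 85/273 − (0) = 85/273.

Σ = 85/273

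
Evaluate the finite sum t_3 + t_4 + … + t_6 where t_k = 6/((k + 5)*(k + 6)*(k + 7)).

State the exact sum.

Step 1: r(k) = (k + 5)/(k + 8).
Gosper form: A/B · C(k+1)/C(k) with A=k + 5, B=k + 8, C=1.
Need (k + 5)·f(k+1) − (k + 7)·f(k) = 1.
From deg A=1, deg B=1, deg C=0: d=2.
Solving with deg f ≤ 2: f(k) = k*(k + 11)/60.
Certificate R = B(k−1)f/C = k*(k + 7)*(k + 11)/60 gives s_k = k*(k + 11)/(10*(k + 5)*(k + 6)).
s_(k+1) − s_k = 6/(k**3 + 18*k**2 + 107*k + 210) = t_k.
Telescoping: Σ = s_(7) − s_(3) = 21/260 − (7/120) = 7/312.

Σ = 7/312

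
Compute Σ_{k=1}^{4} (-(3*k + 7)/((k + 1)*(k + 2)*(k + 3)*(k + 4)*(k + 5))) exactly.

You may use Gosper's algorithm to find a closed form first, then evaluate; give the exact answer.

Σ = -49/2160

t_(k+1)/t_k = (k + 1)*(3*k + 10)/((k + 6)*(3*k + 7)).
Gosper form: A/B · C(k+1)/C(k) with A=k + 1, B=k + 6, C=k + 7/3.
f must satisfy (k + 1)·f(k+1) − (k + 5)·f(k) = k + 7/3.
From deg A=1, deg B=1, deg C=1: d=4.
Coefficient equations give f(k) = k*(k + 2)*(k**2 + 8*k + 19)/36.
R(k) = B(k−1)·f(k)/C(k) = k*(k + 2)*(k + 5)*(k**2 + 8*k + 19)/(12*(3*k + 7)); s_k = R·t_k = k*(-k**2 - 8*k - 19)/(12*(k**3 + 8*k**2 + 19*k + 12)).
Check: Δs_k = (-3*k - 7)/(k**5 + 15*k**4 + 85*k**3 + 225*k**2 + 274*k + 120). ✓
Σ_(k=1)^(4) t_k = s_(5) − s_(1) = -35/432 − (-7/120) = -49/2160.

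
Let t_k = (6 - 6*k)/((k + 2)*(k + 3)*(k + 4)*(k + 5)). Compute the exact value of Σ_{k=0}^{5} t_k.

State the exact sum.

Ratio r(k) = k*(k + 2)/((k - 1)*(k + 6)).
So A=k + 2 and B=k + 6, with C=k - 1.
Set up (k + 2)·f(k+1) − (k + 5)·f(k) − (k - 1) = 0.
d = 3 from the (1,1,1) case.
Match coefficients ⇒ f(k) = -k/2.
R(k) = B(k−1)·f(k)/C(k) = -k*(k + 5)/(2*(k - 1)); s_k = R·t_k = 3*k/((k + 2)*(k + 3)*(k + 4)).
s_(k+1) − s_k = 6*(1 - k)/(k**4 + 14*k**3 + 71*k**2 + 154*k + 120) = t_k.
Sum = s_(6) − s_(0); s_(6) = 1/40, s_(0) = 0 ⇒ 1/40.

Σ = 1/40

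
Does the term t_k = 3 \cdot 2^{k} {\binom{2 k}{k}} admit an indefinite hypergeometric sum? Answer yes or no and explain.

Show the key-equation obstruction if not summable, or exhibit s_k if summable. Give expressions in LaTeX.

No — key equation has no polynomial f.

r(k) = 4*(2*k + 1)/(k + 1) after simplifying.
A = 8*k + 4, B = k + 1, C = 1.
Need (8*k + 4)·f(k+1) − (k)·f(k) = 1.
Degrees (1,1,0) ⇒ d ≤ -1.
deg f ≤ -1 is impossible — no certificate.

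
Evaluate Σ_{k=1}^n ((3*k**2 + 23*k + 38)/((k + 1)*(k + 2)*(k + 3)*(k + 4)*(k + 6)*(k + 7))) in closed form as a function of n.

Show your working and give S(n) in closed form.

S(n) = n*(n**2 + 13*n + 50)/(56*(n**3 + 13*n**2 + 50*n + 56))

r(k) = (k + 1)*(k + 6)*(23*k + 3*(k + 1)**2 + 61)/((k + 5)*(k + 8)*(3*k**2 + 23*k + 38)) after simplifying.
Take A(k)=k + 1, B(k)=k + 8, C(k)=k**3 + 38*k**2/3 + 51*k + 190/3.
Set up (k + 1)·f(k+1) − (k + 7)·f(k) − (k**3 + 38*k**2/3 + 51*k + 190/3) = 0.
d = 6 from the (1,1,3) case.
A polynomial solution: f(k) = k*(k + 2)*(k + 4)*(k + 5)*(k**2 + 10*k + 27)/54.
So s_k = (B(k−1)f/C)·t_k = (k*(k + 2)*(k + 4)*(k + 7)*(k**2 + 10*k + 27)/(18*(3*k**2 + 23*k + 38)))·t_k = k*(k**2 + 10*k + 27)/(18*(k**3 + 10*k**2 + 27*k + 18)).
Check: Δs_k = (3*k**2 + 23*k + 38)/(k**6 + 23*k**5 + 207*k**4 + 925*k**3 + 2144*k**2 + 2412*k + 1008). ✓
Evaluate: s_(n+1) = (n**3 + 13*n**2 + 50*n + 38)/(18*(n**3 + 13*n**2 + 50*n + 56)); subtract s_(1) = 19/504 ⇒ S(n) = n*(n**2 + 13*n + 50)/(56*(n**3 + 13*n**2 + 50*n + 56)).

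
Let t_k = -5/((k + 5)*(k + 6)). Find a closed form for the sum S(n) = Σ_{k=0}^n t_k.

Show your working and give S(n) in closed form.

The ratio is (k + 5)/(k + 7).
Normal form (A,B,C) = (k + 5, k + 7, 1).
Solve (k + 5)·f(k+1) − (k + 6)·f(k) = 1.
From deg A=1, deg B=1, deg C=0: d=1.
Solve for f: f(k) = k/5 (degree 1 ≤ 1).
Certificate R = B(k−1)f/C = k*(k + 6)/5 gives s_k = -k/(k + 5).
Verify: -5/(k**2 + 11*k + 30) matches t_k.
Telescope: S(n) = s_(n+1) − s_(0) = (-n - 1)/(n + 6) − (0) = (-n - 1)/(n + 6).

S(n) = (-n - 1)/(n + 6)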